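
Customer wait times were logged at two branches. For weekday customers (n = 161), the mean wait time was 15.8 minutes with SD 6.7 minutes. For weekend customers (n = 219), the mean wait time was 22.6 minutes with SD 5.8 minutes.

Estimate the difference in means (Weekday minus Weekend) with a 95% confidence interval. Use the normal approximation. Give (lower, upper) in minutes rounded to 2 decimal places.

(-8.09, -5.51)

Standard errors of each mean: 6.7/√161 = 0.5280 and 5.8/√219 = 0.3919.
SE(x̄₁ − x̄₂) = √(0.5280² + 0.3919²) = 0.6575 for independent samples with unequal variances.
With z* = 1.960, the margin is 1.960 × 0.6575 = 1.2887.
x̄₁ − x̄₂ = 15.8 − 22.6 = -6.8000; the interval is -6.8000 ± 1.2887 = (-8.09, -5.51).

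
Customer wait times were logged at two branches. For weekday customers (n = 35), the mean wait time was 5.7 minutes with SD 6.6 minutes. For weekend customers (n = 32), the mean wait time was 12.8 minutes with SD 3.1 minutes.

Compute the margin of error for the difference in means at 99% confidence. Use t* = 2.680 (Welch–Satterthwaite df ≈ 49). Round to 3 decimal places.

3.331

Per-group SEs: s₁/√n₁ = 6.6/√35 = 1.1156, s₂/√n₂ = 3.1/√32 = 0.5480.
Unpooled SE of the difference: √(1.24456336 + 0.300304) = 1.2429.
Margin of error = t* · SE = 2.680 × 1.2429 = 3.3310.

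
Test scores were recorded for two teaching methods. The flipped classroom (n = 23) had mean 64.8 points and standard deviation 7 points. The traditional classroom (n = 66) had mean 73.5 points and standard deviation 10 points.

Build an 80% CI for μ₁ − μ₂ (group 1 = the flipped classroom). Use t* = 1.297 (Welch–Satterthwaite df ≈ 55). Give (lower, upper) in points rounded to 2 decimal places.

(-11.18, -6.22)

Standard errors of each mean: 7/√23 = 1.4596 and 10/√66 = 1.2309.
SE(x̄₁ − x̄₂) = √(1.4596² + 1.2309²) = 1.9093 for independent samples with unequal variances.
With t* = 1.297, the margin is 1.297 × 1.9093 = 2.4764.
x̄₁ − x̄₂ = 64.8 − 73.5 = -8.7000; the interval is -8.7000 ± 2.4764 = (-11.18, -6.22).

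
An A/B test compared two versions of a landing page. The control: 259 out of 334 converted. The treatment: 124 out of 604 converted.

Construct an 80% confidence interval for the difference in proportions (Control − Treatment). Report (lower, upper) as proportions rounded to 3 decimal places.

First, p̂₁ = 259/334 = 0.7754; p̂₂ = 124/604 = 0.2053.
The two standard errors are √(0.7754×0.2246/334) = 0.02283 and √(0.2053×0.7947/604) = 0.01644.
Because the samples are independent, SE_diff = √(0.02283² + 0.01644²) = 0.02813.
Using z* = 1.282 for 80%, ME = 1.282 × 0.02813 = 0.03606.
p̂₁ − p̂₂ = 0.5701; interval 0.5701 ± 0.03606 gives (0.534, 0.606).

(0.534, 0.606)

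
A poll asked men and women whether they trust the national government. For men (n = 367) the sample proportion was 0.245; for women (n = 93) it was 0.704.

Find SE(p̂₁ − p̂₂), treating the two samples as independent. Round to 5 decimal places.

SE₁ = √(p̂₁(1−p̂₁)/n₁) = √(0.2450·0.7550/367) = 0.02245; SE₂ = √(0.7040·0.2960/93) = 0.04734.
Independent samples: SE of the difference = √(SE₁² + SE₂²) = √(0.0005040025 + 0.0022410756) = 0.05239.

0.05239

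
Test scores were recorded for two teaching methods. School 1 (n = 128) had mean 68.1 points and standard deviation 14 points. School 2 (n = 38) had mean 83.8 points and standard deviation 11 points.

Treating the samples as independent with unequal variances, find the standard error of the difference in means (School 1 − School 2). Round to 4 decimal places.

2.1715

Standard errors of each mean: 14/√128 = 1.2374 and 11/√38 = 1.7844.
SE(x̄₁ − x̄₂) = √(1.2374² + 1.7844²) = 2.1715 for independent samples with unequal variances.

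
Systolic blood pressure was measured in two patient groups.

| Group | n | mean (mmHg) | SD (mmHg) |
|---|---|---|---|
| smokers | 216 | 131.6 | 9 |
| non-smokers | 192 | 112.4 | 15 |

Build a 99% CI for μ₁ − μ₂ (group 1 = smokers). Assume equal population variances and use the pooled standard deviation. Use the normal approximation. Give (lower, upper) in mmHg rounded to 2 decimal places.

(16.08, 22.32)

s_p = √[((n₁−1)s₁² + (n₂−1)s₂²)/(n₁+n₂−2)] = √[(215·9² + 191·15²)/406] = 12.1961.
SE = 12.1961·√(1/216 + 1/192) = 1.2097.
With z* = 2.576, margin = 2.576 × 1.2097 = 3.1162.
x̄₁ − x̄₂ = 131.6 − 112.4 = 19.2000; interval 19.2000 ± 3.1162 = (16.08, 22.32).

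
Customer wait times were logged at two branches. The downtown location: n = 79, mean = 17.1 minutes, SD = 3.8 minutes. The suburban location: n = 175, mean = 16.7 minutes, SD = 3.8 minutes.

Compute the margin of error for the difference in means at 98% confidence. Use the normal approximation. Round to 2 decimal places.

1.20

SE₁ = s₁/√n₁ = 3.8/√79 = 0.4275; SE₂ = 3.8/√175 = 0.2873.
Independent samples, unequal variances: SE_diff = √(SE₁² + SE₂²) = √(0.18275625 + 0.08254129) = 0.5151.
z* = 2.326, so margin of error = 2.326 × 0.5151 = 1.1981.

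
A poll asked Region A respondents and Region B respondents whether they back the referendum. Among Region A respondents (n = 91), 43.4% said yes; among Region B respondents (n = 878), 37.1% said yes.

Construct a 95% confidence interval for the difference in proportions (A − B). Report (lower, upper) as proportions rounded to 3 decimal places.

(-0.044, 0.170)

The two standard errors are √(0.4340×0.5660/91) = 0.05196 and √(0.3710×0.6290/878) = 0.01630.
Because the samples are independent, SE_diff = √(0.05196² + 0.01630²) = 0.05446.
Using z* = 1.960 for 95%, ME = 1.960 × 0.05446 = 0.10674.
p̂₁ − p̂₂ = 0.0630; interval 0.0630 ± 0.10674 gives (-0.044, 0.170).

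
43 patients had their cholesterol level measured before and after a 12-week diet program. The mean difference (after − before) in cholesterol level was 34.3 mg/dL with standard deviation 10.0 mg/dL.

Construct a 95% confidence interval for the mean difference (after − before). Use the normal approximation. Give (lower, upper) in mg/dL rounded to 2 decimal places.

Paired design: SE = s_d/√n = 10.0/√43 = 1.5250.
z* = 1.960; margin of error = 1.960 × 1.5250 = 2.9890.
34.3 ± 2.9890 → (31.31, 37.29).

(31.31, 37.29)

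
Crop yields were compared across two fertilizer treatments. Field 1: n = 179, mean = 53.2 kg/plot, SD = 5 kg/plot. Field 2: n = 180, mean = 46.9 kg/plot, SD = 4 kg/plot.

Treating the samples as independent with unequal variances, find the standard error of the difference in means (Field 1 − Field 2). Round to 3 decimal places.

0.478

Standard errors of each mean: 5/√179 = 0.3737 and 4/√180 = 0.2981.
SE(x̄₁ − x̄₂) = √(0.3737² + 0.2981²) = 0.4780 for independent samples with unequal variances.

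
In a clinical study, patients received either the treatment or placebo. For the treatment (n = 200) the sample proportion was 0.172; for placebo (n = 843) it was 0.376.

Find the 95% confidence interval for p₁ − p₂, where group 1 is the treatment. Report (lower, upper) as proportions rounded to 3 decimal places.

SE₁ = √(p̂₁(1−p̂₁)/n₁) = √(0.1720·0.8280/200) = 0.02668; SE₂ = √(0.3760·0.6240/843) = 0.01668.
Independent samples: SE of the difference = √(SE₁² + SE₂²) = √(0.0007118224 + 0.0002782224) = 0.03146.
z* for 95% confidence is 1.960, so the margin of error is 1.960 × 0.03146 = 0.06166.
Point estimate p̂₁ − p̂₂ = 0.1720 − 0.3760 = -0.2040.
-0.2040 ± 0.06166 → (-0.266, -0.142).

(-0.266, -0.142)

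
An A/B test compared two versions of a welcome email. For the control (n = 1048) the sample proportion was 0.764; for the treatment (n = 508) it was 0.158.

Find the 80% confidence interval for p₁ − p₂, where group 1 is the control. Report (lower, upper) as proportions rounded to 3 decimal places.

The two standard errors are √(0.7640×0.2360/1048) = 0.01312 and √(0.1580×0.8420/508) = 0.01618.
Because the samples are independent, SE_diff = √(0.01312² + 0.01618²) = 0.02083.
Using z* = 1.282 for 80%, ME = 1.282 × 0.02083 = 0.02670.
p̂₁ − p̂₂ = 0.6060; interval 0.6060 ± 0.02670 gives (0.579, 0.633).

(0.579, 0.633)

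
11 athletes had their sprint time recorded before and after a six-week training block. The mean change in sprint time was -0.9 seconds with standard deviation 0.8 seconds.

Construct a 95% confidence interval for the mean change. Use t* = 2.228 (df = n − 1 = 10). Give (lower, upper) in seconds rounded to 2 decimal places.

Paired design: SE = s_d/√n = 0.8/√11 = 0.2412.
t* = 2.228; margin of error = 2.228 × 0.2412 = 0.5374.
-0.9 ± 0.5374 → (-1.44, -0.36).

(-1.44, -0.36)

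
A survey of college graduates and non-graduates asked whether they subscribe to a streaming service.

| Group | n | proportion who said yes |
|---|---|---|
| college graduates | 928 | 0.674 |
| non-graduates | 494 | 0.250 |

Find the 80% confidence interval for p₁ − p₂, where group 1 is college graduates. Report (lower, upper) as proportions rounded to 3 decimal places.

SE₁ = √(p̂₁(1−p̂₁)/n₁) = √(0.6740·0.3260/928) = 0.01539; SE₂ = √(0.2500·0.7500/494) = 0.01948.
Independent samples: SE of the difference = √(SE₁² + SE₂²) = √(0.0002368521 + 0.0003794704) = 0.02483.
z* for 80% confidence is 1.282, so the margin of error is 1.282 × 0.02483 = 0.03183.
Point estimate p̂₁ − p̂₂ = 0.6740 − 0.2500 = 0.4240.
0.4240 ± 0.03183 → (0.392, 0.456).

(0.392, 0.456)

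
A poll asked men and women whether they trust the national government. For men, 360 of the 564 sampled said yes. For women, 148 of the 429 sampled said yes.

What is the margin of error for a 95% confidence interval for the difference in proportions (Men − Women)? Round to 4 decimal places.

0.0600

Sample proportions: 360/564 = 0.6383, 148/429 = 0.3450.
Each SE is √(p̂(1−p̂)/n): √(0.6383·0.3617/564) = 0.02023 and √(0.3450·0.6550/429) = 0.02295.
SE(p̂₁ − p̂₂) = √(SE₁² + SE₂²) = √(0.0004092529 + 0.0005267025) = 0.03059, since the two samples are independent.
At 95% confidence z* = 1.960; margin = 1.960 × 0.03059 = 0.05996.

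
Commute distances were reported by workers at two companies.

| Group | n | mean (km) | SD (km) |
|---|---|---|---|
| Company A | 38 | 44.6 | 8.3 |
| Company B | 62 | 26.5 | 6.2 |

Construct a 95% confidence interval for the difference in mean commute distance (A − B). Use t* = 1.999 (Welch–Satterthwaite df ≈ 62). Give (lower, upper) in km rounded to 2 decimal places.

Per-group SEs: s₁/√n₁ = 8.3/√38 = 1.3464, s₂/√n₂ = 6.2/√62 = 0.7874.
Unpooled SE of the difference: √(1.81279296 + 0.61999876) = 1.5597.
Margin of error = t* · SE = 1.999 × 1.5597 = 3.1178.
x̄₁ − x̄₂ = 44.6 − 26.5 = 18.1000.
CI: 18.1000 ± 3.1178 = (14.98, 21.22).

(14.98, 21.22)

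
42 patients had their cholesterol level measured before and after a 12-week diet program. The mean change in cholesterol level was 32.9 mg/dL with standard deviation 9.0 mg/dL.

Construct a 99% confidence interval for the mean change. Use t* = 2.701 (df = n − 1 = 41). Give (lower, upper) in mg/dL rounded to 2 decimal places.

Paired design: SE = s_d/√n = 9.0/√42 = 1.3887.
t* = 2.701; margin of error = 2.701 × 1.3887 = 3.7509.
32.9 ± 3.7509 → (29.15, 36.65).

(29.15, 36.65)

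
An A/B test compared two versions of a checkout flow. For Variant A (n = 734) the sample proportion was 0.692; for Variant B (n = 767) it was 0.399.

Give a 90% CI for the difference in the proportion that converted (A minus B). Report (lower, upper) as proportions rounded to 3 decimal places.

(0.253, 0.333)

The two standard errors are √(0.6920×0.3080/734) = 0.01704 and √(0.3990×0.6010/767) = 0.01768.
Because the samples are independent, SE_diff = √(0.01704² + 0.01768²) = 0.02455.
Using z* = 1.645 for 90%, ME = 1.645 × 0.02455 = 0.04038.
p̂₁ − p̂₂ = 0.2930; interval 0.2930 ± 0.04038 gives (0.253, 0.333).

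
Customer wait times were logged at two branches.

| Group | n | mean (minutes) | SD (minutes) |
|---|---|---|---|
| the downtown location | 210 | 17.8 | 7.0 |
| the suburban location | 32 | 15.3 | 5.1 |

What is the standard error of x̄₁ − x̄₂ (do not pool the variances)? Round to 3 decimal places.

1.023

Per-group SEs: s₁/√n₁ = 7.0/√210 = 0.4830, s₂/√n₂ = 5.1/√32 = 0.9016.
Unpooled SE of the difference: √(0.233289 + 0.81288256) = 1.0228.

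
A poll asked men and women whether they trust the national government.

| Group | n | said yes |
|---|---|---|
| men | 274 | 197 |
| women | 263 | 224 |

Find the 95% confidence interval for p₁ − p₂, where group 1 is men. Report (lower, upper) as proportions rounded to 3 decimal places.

First, p̂₁ = 197/274 = 0.7190; p̂₂ = 224/263 = 0.8517.
The two standard errors are √(0.7190×0.2810/274) = 0.02715 and √(0.8517×0.1483/263) = 0.02191.
Because the samples are independent, SE_diff = √(0.02715² + 0.02191²) = 0.03489.
Using z* = 1.960 for 95%, ME = 1.960 × 0.03489 = 0.06838.
p̂₁ − p̂₂ = -0.1327; interval -0.1327 ± 0.06838 gives (-0.201, -0.064).

(-0.201, -0.064)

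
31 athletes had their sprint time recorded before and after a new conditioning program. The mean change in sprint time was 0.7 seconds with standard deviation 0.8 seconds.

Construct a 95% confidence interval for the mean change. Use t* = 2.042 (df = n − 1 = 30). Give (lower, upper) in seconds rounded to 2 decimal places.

Paired design: SE = s_d/√n = 0.8/√31 = 0.1437.
t* = 2.042; margin of error = 2.042 × 0.1437 = 0.2934.
0.7 ± 0.2934 → (0.41, 0.99).

(0.41, 0.99)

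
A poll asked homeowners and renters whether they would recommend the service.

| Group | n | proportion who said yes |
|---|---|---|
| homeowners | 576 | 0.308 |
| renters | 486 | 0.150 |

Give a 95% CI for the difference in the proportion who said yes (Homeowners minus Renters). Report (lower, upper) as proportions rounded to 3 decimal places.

(0.109, 0.207)

SE₁ = √(p̂₁(1−p̂₁)/n₁) = √(0.3080·0.6920/576) = 0.01924; SE₂ = √(0.1500·0.8500/486) = 0.01620.
Independent samples: SE of the difference = √(SE₁² + SE₂²) = √(0.0003701776 + 0.00026244) = 0.02515.
z* for 95% confidence is 1.960, so the margin of error is 1.960 × 0.02515 = 0.04929.
Point estimate p̂₁ − p̂₂ = 0.3080 − 0.1500 = 0.1580.
0.1580 ± 0.04929 → (0.109, 0.207).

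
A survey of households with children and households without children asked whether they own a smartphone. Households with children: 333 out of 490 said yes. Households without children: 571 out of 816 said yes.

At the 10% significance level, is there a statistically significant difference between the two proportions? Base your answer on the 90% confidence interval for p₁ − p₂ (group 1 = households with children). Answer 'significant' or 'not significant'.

Sample proportions: 333/490 = 0.6796, 571/816 = 0.6998.
Each SE is √(p̂(1−p̂)/n): √(0.6796·0.3204/490) = 0.02108 and √(0.6998·0.3002/816) = 0.01605.
SE(p̂₁ − p̂₂) = √(SE₁² + SE₂²) = √(0.0004443664 + 0.0002576025) = 0.02649, since the two samples are independent.
At 90% confidence z* = 1.645; margin = 1.645 × 0.02649 = 0.04358.
The difference is 0.6796 − 0.6998 = -0.0202, so the interval is -0.0202 ± 0.04358 = (-0.06378, 0.02338).
The interval (-0.06378, 0.02338) contains 0, so the difference is not significant.

not significant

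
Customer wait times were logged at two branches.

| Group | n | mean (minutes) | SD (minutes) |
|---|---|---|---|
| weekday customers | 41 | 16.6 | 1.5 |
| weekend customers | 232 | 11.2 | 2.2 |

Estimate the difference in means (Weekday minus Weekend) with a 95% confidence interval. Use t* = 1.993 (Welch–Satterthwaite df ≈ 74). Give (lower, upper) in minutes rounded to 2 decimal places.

Standard errors of each mean: 1.5/√41 = 0.2343 and 2.2/√232 = 0.1444.
SE(x̄₁ − x̄₂) = √(0.2343² + 0.1444²) = 0.2752 for independent samples with unequal variances.
With t* = 1.993, the margin is 1.993 × 0.2752 = 0.5485.
x̄₁ − x̄₂ = 16.6 − 11.2 = 5.4000; the interval is 5.4000 ± 0.5485 = (4.85, 5.95).

(4.85, 5.95)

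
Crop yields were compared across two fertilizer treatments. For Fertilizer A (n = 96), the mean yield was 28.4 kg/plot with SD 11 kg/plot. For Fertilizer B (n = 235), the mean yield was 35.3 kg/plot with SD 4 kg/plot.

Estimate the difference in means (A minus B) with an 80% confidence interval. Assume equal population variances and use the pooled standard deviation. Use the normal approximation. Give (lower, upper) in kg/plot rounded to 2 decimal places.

Pooled variance s_p² = [95·11² + 234·4²] / (96+235−2) = 46.3191, so s_p = 6.8058.
SE_diff = s_p·√(1/n₁ + 1/n₂) = 6.8058·√(1/96 + 1/235) = 0.8244.
z* = 1.282; margin = 1.282 × 0.8244 = 1.0569.
Difference = 28.4 − 35.3 = -6.9000.
-6.9000 ± 1.0569 → (-7.96, -5.84).

(-7.96, -5.84)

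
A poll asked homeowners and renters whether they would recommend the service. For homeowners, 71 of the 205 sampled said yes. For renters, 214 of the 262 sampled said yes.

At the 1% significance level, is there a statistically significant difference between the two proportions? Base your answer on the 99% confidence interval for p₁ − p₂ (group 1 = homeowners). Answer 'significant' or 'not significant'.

significant

First, p̂₁ = 71/205 = 0.3463; p̂₂ = 214/262 = 0.8168.
The two standard errors are √(0.3463×0.6537/205) = 0.03323 and √(0.8168×0.1832/262) = 0.02390.
Because the samples are independent, SE_diff = √(0.03323² + 0.02390²) = 0.04093.
Using z* = 2.576 for 99%, ME = 2.576 × 0.04093 = 0.10544.
p̂₁ − p̂₂ = -0.4705; interval -0.4705 ± 0.10544 gives (-0.57594, -0.36506).
The interval (-0.57594, -0.36506) does not contain 0, so the difference is significant.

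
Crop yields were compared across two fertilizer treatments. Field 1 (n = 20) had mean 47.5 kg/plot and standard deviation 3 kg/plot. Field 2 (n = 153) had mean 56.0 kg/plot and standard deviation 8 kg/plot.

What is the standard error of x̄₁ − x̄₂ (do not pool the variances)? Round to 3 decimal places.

Per-group SEs: s₁/√n₁ = 3/√20 = 0.6708, s₂/√n₂ = 8/√153 = 0.6468.
Unpooled SE of the difference: √(0.44997264 + 0.41835024) = 0.9318.

0.932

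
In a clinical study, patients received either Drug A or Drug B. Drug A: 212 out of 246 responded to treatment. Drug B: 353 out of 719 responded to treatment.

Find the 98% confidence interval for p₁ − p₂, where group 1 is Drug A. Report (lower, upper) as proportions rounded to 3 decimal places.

First, p̂₁ = 212/246 = 0.8618; p̂₂ = 353/719 = 0.4910.
The two standard errors are √(0.8618×0.1382/246) = 0.02200 and √(0.4910×0.5090/719) = 0.01864.
Because the samples are independent, SE_diff = √(0.02200² + 0.01864²) = 0.02883.
Using z* = 2.326 for 98%, ME = 2.326 × 0.02883 = 0.06706.
p̂₁ − p̂₂ = 0.3708; interval 0.3708 ± 0.06706 gives (0.304, 0.438).

(0.304, 0.438)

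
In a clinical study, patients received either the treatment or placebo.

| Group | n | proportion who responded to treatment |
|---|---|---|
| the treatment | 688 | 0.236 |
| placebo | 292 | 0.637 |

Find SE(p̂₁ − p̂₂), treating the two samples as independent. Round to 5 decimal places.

0.03246

SE₁ = √(p̂₁(1−p̂₁)/n₁) = √(0.2360·0.7640/688) = 0.01619; SE₂ = √(0.6370·0.3630/292) = 0.02814.
Independent samples: SE of the difference = √(SE₁² + SE₂²) = √(0.0002621161 + 0.0007918596) = 0.03246.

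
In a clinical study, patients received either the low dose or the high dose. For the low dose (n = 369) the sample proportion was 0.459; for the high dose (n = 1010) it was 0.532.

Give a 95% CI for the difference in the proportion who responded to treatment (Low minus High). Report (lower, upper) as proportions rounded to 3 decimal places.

The two standard errors are √(0.4590×0.5410/369) = 0.02594 and √(0.5320×0.4680/1010) = 0.01570.
Because the samples are independent, SE_diff = √(0.02594² + 0.01570²) = 0.03032.
Using z* = 1.960 for 95%, ME = 1.960 × 0.03032 = 0.05943.
p̂₁ − p̂₂ = -0.0730; interval -0.0730 ± 0.05943 gives (-0.132, -0.014).

(-0.132, -0.014)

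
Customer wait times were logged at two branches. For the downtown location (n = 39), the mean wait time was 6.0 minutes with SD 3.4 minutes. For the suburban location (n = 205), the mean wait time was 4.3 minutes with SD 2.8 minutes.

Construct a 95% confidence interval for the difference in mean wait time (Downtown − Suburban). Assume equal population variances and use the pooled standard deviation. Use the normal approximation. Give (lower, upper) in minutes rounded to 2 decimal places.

(0.71, 2.69)

Pooled variance s_p² = [38·3.4² + 204·2.8²] / (39+205−2) = 8.4241, so s_p = 2.9024.
SE_diff = s_p·√(1/n₁ + 1/n₂) = 2.9024·√(1/39 + 1/205) = 0.5070.
z* = 1.960; margin = 1.960 × 0.5070 = 0.9937.
Difference = 6.0 − 4.3 = 1.7000.
1.7000 ± 0.9937 → (0.71, 2.69).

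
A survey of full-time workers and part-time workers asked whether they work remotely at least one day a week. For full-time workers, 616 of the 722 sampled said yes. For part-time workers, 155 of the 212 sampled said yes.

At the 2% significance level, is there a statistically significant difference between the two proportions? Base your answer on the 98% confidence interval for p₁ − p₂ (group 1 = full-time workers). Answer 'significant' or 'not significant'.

First, p̂₁ = 616/722 = 0.8532; p̂₂ = 155/212 = 0.7311.
The two standard errors are √(0.8532×0.1468/722) = 0.01317 and √(0.7311×0.2689/212) = 0.03045.
Because the samples are independent, SE_diff = √(0.01317² + 0.03045²) = 0.03318.
Using z* = 2.326 for 98%, ME = 2.326 × 0.03318 = 0.07718.
p̂₁ − p̂₂ = 0.1221; interval 0.1221 ± 0.07718 gives (0.04492, 0.19928).
The interval (0.04492, 0.19928) does not contain 0, so the difference is significant.

significant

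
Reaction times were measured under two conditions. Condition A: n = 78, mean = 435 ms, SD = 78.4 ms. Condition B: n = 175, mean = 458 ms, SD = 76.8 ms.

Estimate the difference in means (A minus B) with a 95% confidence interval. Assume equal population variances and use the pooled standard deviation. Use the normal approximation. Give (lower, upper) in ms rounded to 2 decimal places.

s_p = √[((n₁−1)s₁² + (n₂−1)s₂²)/(n₁+n₂−2)] = √[(77·78.4² + 174·76.8²)/251] = 77.2944.
SE = 77.2944·√(1/78 + 1/175) = 10.5231.
With z* = 1.960, margin = 1.960 × 10.5231 = 20.6253.
x̄₁ − x̄₂ = 435 − 458 = -23.0000; interval -23.0000 ± 20.6253 = (-43.63, -2.37).

(-43.63, -2.37)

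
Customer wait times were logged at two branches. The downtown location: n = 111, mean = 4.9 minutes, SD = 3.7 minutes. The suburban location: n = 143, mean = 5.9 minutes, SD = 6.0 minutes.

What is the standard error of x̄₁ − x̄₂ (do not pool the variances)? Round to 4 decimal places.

0.6124

Per-group SEs: s₁/√n₁ = 3.7/√111 = 0.3512, s₂/√n₂ = 6.0/√143 = 0.5017.
Unpooled SE of the difference: √(0.12334144 + 0.25170289) = 0.6124.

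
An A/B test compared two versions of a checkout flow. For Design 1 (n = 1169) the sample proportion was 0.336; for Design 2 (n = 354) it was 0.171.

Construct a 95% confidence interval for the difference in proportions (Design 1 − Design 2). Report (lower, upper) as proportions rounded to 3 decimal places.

(0.117, 0.213)

Each SE is √(p̂(1−p̂)/n): √(0.3360·0.6640/1169) = 0.01381 and √(0.1710·0.8290/354) = 0.02001.
SE(p̂₁ − p̂₂) = √(SE₁² + SE₂²) = √(0.0001907161 + 0.0004004001) = 0.02431, since the two samples are independent.
At 95% confidence z* = 1.960; margin = 1.960 × 0.02431 = 0.04765.
The difference is 0.3360 − 0.1710 = 0.1650, so the interval is 0.1650 ± 0.04765 = (0.117, 0.213).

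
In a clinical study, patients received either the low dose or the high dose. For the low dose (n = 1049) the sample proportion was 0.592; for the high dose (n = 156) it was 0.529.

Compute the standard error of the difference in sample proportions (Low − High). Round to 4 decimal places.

Each SE is √(p̂(1−p̂)/n): √(0.5920·0.4080/1049) = 0.01517 and √(0.5290·0.4710/156) = 0.03996.
SE(p̂₁ − p̂₂) = √(SE₁² + SE₂²) = √(0.0002301289 + 0.0015968016) = 0.04274, since the two samples are independent.

0.0427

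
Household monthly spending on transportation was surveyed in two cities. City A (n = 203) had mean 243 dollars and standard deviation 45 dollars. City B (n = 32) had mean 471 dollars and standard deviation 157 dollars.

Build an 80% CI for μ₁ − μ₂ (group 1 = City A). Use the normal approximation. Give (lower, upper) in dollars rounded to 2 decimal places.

Per-group SEs: s₁/√n₁ = 45/√203 = 3.1584, s₂/√n₂ = 157/√32 = 27.7539.
Unpooled SE of the difference: √(9.97549056 + 770.27896521) = 27.9330.
Margin of error = z* · SE = 1.282 × 27.9330 = 35.8101.
x̄₁ − x̄₂ = 243 − 471 = -228.0000.
CI: -228.0000 ± 35.8101 = (-263.81, -192.19).

(-263.81, -192.19)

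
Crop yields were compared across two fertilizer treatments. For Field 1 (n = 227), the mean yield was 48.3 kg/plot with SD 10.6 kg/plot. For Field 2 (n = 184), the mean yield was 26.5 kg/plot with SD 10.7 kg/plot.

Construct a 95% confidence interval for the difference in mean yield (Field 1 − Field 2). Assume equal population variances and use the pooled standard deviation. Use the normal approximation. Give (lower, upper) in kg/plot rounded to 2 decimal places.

s_p = √[((n₁−1)s₁² + (n₂−1)s₂²)/(n₁+n₂−2)] = √[(226·10.6² + 183·10.7²)/409] = 10.6449.
SE = 10.6449·√(1/227 + 1/184) = 1.0559.
With z* = 1.960, margin = 1.960 × 1.0559 = 2.0696.
x̄₁ − x̄₂ = 48.3 − 26.5 = 21.8000; interval 21.8000 ± 2.0696 = (19.73, 23.87).

(19.73, 23.87)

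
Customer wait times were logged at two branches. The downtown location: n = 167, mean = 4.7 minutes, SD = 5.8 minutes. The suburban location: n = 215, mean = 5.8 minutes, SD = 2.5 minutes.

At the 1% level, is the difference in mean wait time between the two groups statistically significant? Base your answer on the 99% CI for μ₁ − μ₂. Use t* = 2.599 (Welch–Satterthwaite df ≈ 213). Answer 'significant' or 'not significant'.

not significant

Standard errors of each mean: 5.8/√167 = 0.4488 and 2.5/√215 = 0.1705.
SE(x̄₁ − x̄₂) = √(0.4488² + 0.1705²) = 0.4801 for independent samples with unequal variances.
With t* = 2.599, the margin is 2.599 × 0.4801 = 1.2478.
x̄₁ − x̄₂ = 4.7 − 5.8 = -1.1000; the interval is -1.1000 ± 1.2478 = (-2.3478, 0.1478).
The interval (-2.3478, 0.1478) contains 0, so the difference is not significant.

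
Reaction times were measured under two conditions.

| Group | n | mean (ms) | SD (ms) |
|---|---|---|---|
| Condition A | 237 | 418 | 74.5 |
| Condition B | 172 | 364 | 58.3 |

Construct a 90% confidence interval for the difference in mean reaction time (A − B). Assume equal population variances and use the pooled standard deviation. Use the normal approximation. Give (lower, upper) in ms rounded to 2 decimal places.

s_p = √[((n₁−1)s₁² + (n₂−1)s₂²)/(n₁+n₂−2)] = √[(236·74.5² + 171·58.3²)/407] = 68.1642.
SE = 68.1642·√(1/237 + 1/172) = 6.8278.
With z* = 1.645, margin = 1.645 × 6.8278 = 11.2317.
x̄₁ − x̄₂ = 418 − 364 = 54.0000; interval 54.0000 ± 11.2317 = (42.77, 65.23).

(42.77, 65.23)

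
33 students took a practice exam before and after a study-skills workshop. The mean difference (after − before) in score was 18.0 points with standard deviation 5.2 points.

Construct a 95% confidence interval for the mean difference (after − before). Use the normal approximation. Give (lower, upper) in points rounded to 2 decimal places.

(16.23, 19.77)

This is a matched-pairs design, so SE = s_d/√n = 5.2/√33 = 0.9052.
Margin = 1.960 × 0.9052 = 1.7742; the interval is 18.0 ± 1.7742 = (16.23, 19.77).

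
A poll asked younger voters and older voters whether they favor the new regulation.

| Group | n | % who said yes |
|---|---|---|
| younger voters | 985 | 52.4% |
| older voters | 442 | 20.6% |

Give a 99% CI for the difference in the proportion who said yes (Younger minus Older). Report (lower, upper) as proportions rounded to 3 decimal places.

The two standard errors are √(0.5240×0.4760/985) = 0.01591 and √(0.2060×0.7940/442) = 0.01924.
Because the samples are independent, SE_diff = √(0.01591² + 0.01924²) = 0.02497.
Using z* = 2.576 for 99%, ME = 2.576 × 0.02497 = 0.06432.
p̂₁ − p̂₂ = 0.3180; interval 0.3180 ± 0.06432 gives (0.254, 0.382).

(0.254, 0.382)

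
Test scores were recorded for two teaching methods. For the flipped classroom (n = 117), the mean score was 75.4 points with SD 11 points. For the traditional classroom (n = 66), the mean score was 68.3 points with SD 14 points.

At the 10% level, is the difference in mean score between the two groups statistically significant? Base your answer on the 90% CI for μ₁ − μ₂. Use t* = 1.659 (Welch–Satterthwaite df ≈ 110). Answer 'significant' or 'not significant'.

significant

Per-group SEs: s₁/√n₁ = 11/√117 = 1.0170, s₂/√n₂ = 14/√66 = 1.7233.
Unpooled SE of the difference: √(1.034289 + 2.96976289) = 2.0010.
Margin of error = t* · SE = 1.659 × 2.0010 = 3.3197.
x̄₁ − x̄₂ = 75.4 − 68.3 = 7.1000.
CI: 7.1000 ± 3.3197 = (3.7803, 10.4197).
The interval (3.7803, 10.4197) does not contain 0, so the difference is significant.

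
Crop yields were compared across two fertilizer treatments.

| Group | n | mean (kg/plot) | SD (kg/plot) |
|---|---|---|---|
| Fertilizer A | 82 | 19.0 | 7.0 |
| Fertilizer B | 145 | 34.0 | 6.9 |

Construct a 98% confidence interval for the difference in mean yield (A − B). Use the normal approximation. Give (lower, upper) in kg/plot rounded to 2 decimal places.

Standard errors of each mean: 7.0/√82 = 0.7730 and 6.9/√145 = 0.5730.
SE(x̄₁ − x̄₂) = √(0.7730² + 0.5730²) = 0.9622 for independent samples with unequal variances.
With z* = 2.326, the margin is 2.326 × 0.9622 = 2.2381.
x̄₁ − x̄₂ = 19.0 − 34.0 = -15.0000; the interval is -15.0000 ± 2.2381 = (-17.24, -12.76).

(-17.24, -12.76)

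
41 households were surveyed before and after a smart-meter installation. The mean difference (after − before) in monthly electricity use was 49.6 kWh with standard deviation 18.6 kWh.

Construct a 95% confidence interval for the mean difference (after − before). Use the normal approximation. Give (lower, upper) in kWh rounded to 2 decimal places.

This is a matched-pairs design, so SE = s_d/√n = 18.6/√41 = 2.9048.
Margin = 1.960 × 2.9048 = 5.6934; the interval is 49.6 ± 5.6934 = (43.91, 55.29).

(43.91, 55.29)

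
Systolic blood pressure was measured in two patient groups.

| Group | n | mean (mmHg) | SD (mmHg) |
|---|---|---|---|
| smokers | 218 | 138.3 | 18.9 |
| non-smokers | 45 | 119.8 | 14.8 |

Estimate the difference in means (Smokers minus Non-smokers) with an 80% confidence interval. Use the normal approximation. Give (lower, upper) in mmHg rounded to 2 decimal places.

Standard errors of each mean: 18.9/√218 = 1.2801 and 14.8/√45 = 2.2063.
SE(x̄₁ − x̄₂) = √(1.2801² + 2.2063²) = 2.5508 for independent samples with unequal variances.
With z* = 1.282, the margin is 1.282 × 2.5508 = 3.2701.
x̄₁ − x̄₂ = 138.3 − 119.8 = 18.5000; the interval is 18.5000 ± 3.2701 = (15.23, 21.77).

(15.23, 21.77)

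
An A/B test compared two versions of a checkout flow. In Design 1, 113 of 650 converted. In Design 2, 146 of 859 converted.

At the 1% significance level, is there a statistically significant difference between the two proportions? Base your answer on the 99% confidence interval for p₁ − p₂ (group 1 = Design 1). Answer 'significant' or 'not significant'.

not significant

First, p̂₁ = 113/650 = 0.1738; p̂₂ = 146/859 = 0.1700.
The two standard errors are √(0.1738×0.8262/650) = 0.01486 and √(0.1700×0.8300/859) = 0.01282.
Because the samples are independent, SE_diff = √(0.01486² + 0.01282²) = 0.01963.
Using z* = 2.576 for 99%, ME = 2.576 × 0.01963 = 0.05057.
p̂₁ − p̂₂ = 0.0038; interval 0.0038 ± 0.05057 gives (-0.04677, 0.05437).
The interval (-0.04677, 0.05437) contains 0, so the difference is not significant.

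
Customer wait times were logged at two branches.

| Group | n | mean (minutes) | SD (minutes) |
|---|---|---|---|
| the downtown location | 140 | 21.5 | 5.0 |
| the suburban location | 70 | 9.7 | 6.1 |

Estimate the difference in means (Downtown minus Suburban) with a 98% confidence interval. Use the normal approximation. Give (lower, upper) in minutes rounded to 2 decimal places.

SE₁ = s₁/√n₁ = 5.0/√140 = 0.4226; SE₂ = 6.1/√70 = 0.7291.
Independent samples, unequal variances: SE_diff = √(SE₁² + SE₂²) = √(0.17859076 + 0.53158681) = 0.8427.
z* = 2.326, so margin of error = 2.326 × 0.8427 = 1.9601.
Difference in means = 21.5 − 9.7 = 11.8000.
11.8000 ± 1.9601 → (9.84, 13.76).

(9.84, 13.76)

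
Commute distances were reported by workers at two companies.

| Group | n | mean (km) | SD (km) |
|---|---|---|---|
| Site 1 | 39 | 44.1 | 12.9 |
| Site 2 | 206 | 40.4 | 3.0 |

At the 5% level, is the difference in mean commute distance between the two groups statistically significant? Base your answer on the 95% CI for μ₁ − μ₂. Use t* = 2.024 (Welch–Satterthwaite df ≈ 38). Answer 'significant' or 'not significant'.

not significant

Per-group SEs: s₁/√n₁ = 12.9/√39 = 2.0657, s₂/√n₂ = 3.0/√206 = 0.2090.
Unpooled SE of the difference: √(4.26711649 + 0.043681) = 2.0762.
Margin of error = t* · SE = 2.024 × 2.0762 = 4.2022.
x̄₁ − x̄₂ = 44.1 − 40.4 = 3.7000.
CI: 3.7000 ± 4.2022 = (-0.5022, 7.9022).
The interval (-0.5022, 7.9022) contains 0, so the difference is not significant.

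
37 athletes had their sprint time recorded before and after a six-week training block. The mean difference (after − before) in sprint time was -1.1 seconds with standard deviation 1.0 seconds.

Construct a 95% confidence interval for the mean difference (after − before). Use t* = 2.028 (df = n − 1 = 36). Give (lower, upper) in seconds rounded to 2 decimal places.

(-1.43, -0.77)

Paired design: SE = s_d/√n = 1.0/√37 = 0.1644.
t* = 2.028; margin of error = 2.028 × 0.1644 = 0.3334.
-1.1 ± 0.3334 → (-1.43, -0.77).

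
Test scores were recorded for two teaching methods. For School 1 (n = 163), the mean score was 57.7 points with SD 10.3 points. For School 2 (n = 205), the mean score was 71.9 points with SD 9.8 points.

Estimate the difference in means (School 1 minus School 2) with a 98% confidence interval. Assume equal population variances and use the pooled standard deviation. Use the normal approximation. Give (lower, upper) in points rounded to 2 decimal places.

s_p = √[((n₁−1)s₁² + (n₂−1)s₂²)/(n₁+n₂−2)] = √[(162·10.3² + 204·9.8²)/366] = 10.0244.
SE = 10.0244·√(1/163 + 1/205) = 1.0520.
With z* = 2.326, margin = 2.326 × 1.0520 = 2.4470.
x̄₁ − x̄₂ = 57.7 − 71.9 = -14.2000; interval -14.2000 ± 2.4470 = (-16.65, -11.75).

(-16.65, -11.75)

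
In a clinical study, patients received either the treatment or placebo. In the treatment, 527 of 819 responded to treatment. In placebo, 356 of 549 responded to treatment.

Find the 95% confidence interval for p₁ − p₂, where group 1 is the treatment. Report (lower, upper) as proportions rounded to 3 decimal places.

(-0.057, 0.047)

p̂₁ = 527/819 = 0.6435 and p̂₂ = 356/549 = 0.6485.
SE₁ = √(p̂₁(1−p̂₁)/n₁) = √(0.6435·0.3565/819) = 0.01674; SE₂ = √(0.6485·0.3515/549) = 0.02038.
Independent samples: SE of the difference = √(SE₁² + SE₂²) = √(0.0002802276 + 0.0004153444) = 0.02637.
z* for 95% confidence is 1.960, so the margin of error is 1.960 × 0.02637 = 0.05169.
Point estimate p̂₁ − p̂₂ = 0.6435 − 0.6485 = -0.0050.
-0.0050 ± 0.05169 → (-0.057, 0.047).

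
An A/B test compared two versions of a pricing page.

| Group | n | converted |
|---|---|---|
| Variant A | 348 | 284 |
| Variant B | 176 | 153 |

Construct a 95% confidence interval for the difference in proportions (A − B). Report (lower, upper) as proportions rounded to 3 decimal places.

p̂₁ = 284/348 = 0.8161 and p̂₂ = 153/176 = 0.8693.
SE₁ = √(p̂₁(1−p̂₁)/n₁) = √(0.8161·0.1839/348) = 0.02077; SE₂ = √(0.8693·0.1307/176) = 0.02541.
Independent samples: SE of the difference = √(SE₁² + SE₂²) = √(0.0004313929 + 0.0006456681) = 0.03282.
z* for 95% confidence is 1.960, so the margin of error is 1.960 × 0.03282 = 0.06433.
Point estimate p̂₁ − p̂₂ = 0.8161 − 0.8693 = -0.0532.
-0.0532 ± 0.06433 → (-0.118, 0.011).

(-0.118, 0.011)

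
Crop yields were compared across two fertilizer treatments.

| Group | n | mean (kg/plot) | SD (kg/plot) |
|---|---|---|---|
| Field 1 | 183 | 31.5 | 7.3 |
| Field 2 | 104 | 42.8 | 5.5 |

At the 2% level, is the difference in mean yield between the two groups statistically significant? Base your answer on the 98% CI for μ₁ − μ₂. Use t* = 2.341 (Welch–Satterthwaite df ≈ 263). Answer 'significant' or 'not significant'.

significant

SE₁ = s₁/√n₁ = 7.3/√183 = 0.5396; SE₂ = 5.5/√104 = 0.5393.
Independent samples, unequal variances: SE_diff = √(SE₁² + SE₂²) = √(0.29116816 + 0.29084449) = 0.7629.
t* = 2.341, so margin of error = 2.341 × 0.7629 = 1.7859.
Difference in means = 31.5 − 42.8 = -11.3000.
-11.3000 ± 1.7859 → (-13.0859, -9.5141).
The interval (-13.0859, -9.5141) does not contain 0, so the difference is significant.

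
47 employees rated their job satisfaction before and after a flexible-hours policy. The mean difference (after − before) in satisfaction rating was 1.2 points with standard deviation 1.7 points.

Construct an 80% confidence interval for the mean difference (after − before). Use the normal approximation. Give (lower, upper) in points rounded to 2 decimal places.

Paired design: SE = s_d/√n = 1.7/√47 = 0.2480.
z* = 1.282; margin of error = 1.282 × 0.2480 = 0.3179.
1.2 ± 0.3179 → (0.88, 1.52).

(0.88, 1.52)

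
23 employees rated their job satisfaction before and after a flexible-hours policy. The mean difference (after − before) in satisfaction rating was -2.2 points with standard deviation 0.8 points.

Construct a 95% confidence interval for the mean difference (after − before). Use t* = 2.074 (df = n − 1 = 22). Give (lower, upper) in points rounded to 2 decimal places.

(-2.55, -1.85)

This is a matched-pairs design, so SE = s_d/√n = 0.8/√23 = 0.1668.
Margin = 2.074 × 0.1668 = 0.3459; the interval is -2.2 ± 0.3459 = (-2.55, -1.85).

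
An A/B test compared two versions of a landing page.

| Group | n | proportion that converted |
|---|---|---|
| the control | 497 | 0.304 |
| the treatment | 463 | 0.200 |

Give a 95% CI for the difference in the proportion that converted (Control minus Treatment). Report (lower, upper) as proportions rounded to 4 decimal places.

The two standard errors are √(0.3040×0.6960/497) = 0.02063 and √(0.2000×0.8000/463) = 0.01859.
Because the samples are independent, SE_diff = √(0.02063² + 0.01859²) = 0.02777.
Using z* = 1.960 for 95%, ME = 1.960 × 0.02777 = 0.05443.
p̂₁ − p̂₂ = 0.1040; interval 0.1040 ± 0.05443 gives (0.0496, 0.1584).

(0.0496, 0.1584)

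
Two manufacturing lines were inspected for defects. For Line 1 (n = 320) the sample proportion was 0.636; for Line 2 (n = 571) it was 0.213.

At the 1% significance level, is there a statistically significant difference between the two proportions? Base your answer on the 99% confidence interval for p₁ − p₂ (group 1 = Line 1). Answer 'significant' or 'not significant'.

SE₁ = √(p̂₁(1−p̂₁)/n₁) = √(0.6360·0.3640/320) = 0.02690; SE₂ = √(0.2130·0.7870/571) = 0.01713.
Independent samples: SE of the difference = √(SE₁² + SE₂²) = √(0.00072361 + 0.0002934369) = 0.03189.
z* for 99% confidence is 2.576, so the margin of error is 2.576 × 0.03189 = 0.08215.
Point estimate p̂₁ − p̂₂ = 0.6360 − 0.2130 = 0.4230.
0.4230 ± 0.08215 → (0.34085, 0.50515).
The interval (0.34085, 0.50515) does not contain 0, so the difference is significant.

significant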